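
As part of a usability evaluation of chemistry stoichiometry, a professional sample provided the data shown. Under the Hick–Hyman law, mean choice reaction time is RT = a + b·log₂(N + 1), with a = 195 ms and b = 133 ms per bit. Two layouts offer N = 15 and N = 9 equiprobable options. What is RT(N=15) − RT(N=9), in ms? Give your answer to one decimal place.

90.2

RT(15) = 195 + 133·log₂(16) = 195 + 133·4.0000 = 727.0000 ms.
RT(9) = 195 + 133·log₂(10) = 195 + 133·3.3219 = 636.8127 ms.
Difference = 727.0000 − 636.8127 = 90.1873 ≈ 90.2 ms.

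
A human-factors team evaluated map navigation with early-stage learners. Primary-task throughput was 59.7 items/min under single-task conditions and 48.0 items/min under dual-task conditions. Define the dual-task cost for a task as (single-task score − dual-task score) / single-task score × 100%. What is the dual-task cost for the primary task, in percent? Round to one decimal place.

Cost = (59.7 − 48.0) / 59.7 × 100%
     = 11.7000 / 59.7 × 100% = 19.5980%.
≈ 19.6%.

19.6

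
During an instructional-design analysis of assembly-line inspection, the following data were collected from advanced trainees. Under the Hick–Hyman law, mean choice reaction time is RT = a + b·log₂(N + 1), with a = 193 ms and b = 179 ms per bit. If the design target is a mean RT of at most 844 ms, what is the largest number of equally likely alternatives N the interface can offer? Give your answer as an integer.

11

Set 193 + 179·log₂(N + 1) ≤ 844.
log₂(N + 1) ≤ (844 − 193) / 179 = 3.6369.
N + 1 ≤ 2^3.6369 = 12.4399.
N ≤ 11.4399, so the largest integer N is 11.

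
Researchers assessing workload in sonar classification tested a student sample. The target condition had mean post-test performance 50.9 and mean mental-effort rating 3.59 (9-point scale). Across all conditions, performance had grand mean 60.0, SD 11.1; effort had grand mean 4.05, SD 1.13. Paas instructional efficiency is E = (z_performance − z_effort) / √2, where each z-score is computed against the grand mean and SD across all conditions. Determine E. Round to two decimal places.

-0.29

z_performance = (50.9 − 60.0) / 11.1 = -9.1000 / 11.1 = -0.8198.
z_effort = (3.59 − 4.05) / 1.13 = -0.4600 / 1.13 = -0.4071.
z_P − z_E = -0.8198 − (-0.4071) = -0.4127.
E = -0.4127 / √2 = -0.4127 / 1.41421 = -0.2918 ≈ -0.29.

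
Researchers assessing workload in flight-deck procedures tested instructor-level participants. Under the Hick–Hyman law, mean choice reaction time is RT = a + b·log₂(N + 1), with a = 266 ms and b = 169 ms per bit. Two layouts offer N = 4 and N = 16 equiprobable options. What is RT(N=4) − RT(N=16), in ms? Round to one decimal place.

-298.4

RT(4) = 266 + 169·log₂(5) = 266 + 169·2.3219 = 658.4011 ms.
RT(16) = 266 + 169·log₂(17) = 266 + 169·4.0875 = 956.7875 ms.
Difference = 658.4011 − 956.7875 = -298.3864 ≈ -298.4 ms.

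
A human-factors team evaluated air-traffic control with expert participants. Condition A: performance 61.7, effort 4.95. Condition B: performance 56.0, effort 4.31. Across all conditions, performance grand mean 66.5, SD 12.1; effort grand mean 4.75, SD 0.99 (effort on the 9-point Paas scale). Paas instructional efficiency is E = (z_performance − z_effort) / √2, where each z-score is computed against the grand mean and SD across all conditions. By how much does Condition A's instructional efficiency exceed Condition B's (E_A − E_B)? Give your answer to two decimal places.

Condition A: z_P = (61.7 − 66.5)/12.1 = -0.3967; z_E = (4.95 − 4.75)/0.99 = 0.2020; E_A = (-0.3967 − 0.2020)/√2 = -0.4233.
Condition B: z_P = (56.0 − 66.5)/12.1 = -0.8678; z_E = (4.31 − 4.75)/0.99 = -0.4444; E_B = (-0.8678 − (-0.4444))/√2 = -0.2994.
E_A − E_B = -0.4233 − (-0.2994) = -0.1239 ≈ -0.12.

-0.12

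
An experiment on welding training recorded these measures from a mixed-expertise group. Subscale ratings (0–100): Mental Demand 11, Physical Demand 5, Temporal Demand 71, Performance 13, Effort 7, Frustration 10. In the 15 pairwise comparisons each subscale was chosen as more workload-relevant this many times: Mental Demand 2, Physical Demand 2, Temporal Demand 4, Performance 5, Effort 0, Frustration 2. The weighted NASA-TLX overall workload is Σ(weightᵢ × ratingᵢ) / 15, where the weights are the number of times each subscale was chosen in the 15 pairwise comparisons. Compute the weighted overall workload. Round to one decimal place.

The tallies are the weights (they sum to 15).
Weighted sum = 2·11 + 2·5 + 4·71 + 5·13 + 0·7 + 2·10
            = 22 + 10 + 284 + 65 + 0 + 20 = 401.
Overall workload = 401 / 15 = 26.7333 ≈ 26.7.

26.7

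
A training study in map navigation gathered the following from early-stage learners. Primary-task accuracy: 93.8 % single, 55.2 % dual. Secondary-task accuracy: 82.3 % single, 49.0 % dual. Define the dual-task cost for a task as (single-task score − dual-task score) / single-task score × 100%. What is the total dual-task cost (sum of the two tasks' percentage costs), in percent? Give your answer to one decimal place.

Primary cost = (93.8 − 55.2) / 93.8 × 100% = 41.1514%.
Secondary cost = (82.3 − 49.0) / 82.3 × 100% = 40.4617%.
Total = 41.1514% + 40.4617% = 81.6131% ≈ 81.6%.

81.6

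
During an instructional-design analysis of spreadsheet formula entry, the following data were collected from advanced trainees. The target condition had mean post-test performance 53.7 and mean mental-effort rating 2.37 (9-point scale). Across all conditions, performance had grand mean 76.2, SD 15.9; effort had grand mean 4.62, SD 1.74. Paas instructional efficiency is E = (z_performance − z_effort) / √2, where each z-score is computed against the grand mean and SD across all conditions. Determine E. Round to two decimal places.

-0.09

z_performance = (53.7 − 76.2) / 15.9 = -22.5000 / 15.9 = -1.4151.
z_effort = (2.37 − 4.62) / 1.74 = -2.2500 / 1.74 = -1.2931.
z_P − z_E = -1.4151 − (-1.2931) = -0.1220.
E = -0.1220 / √2 = -0.1220 / 1.41421 = -0.0863 ≈ -0.09.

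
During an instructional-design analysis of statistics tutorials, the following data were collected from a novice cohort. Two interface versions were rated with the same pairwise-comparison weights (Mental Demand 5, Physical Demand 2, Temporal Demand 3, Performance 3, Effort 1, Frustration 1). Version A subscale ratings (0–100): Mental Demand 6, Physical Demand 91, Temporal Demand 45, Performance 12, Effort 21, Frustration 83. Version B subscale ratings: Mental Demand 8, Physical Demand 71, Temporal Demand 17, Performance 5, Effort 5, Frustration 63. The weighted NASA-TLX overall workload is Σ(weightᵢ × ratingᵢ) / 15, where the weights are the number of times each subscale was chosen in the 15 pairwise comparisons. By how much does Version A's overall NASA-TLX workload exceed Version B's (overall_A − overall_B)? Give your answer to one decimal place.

Version A weighted sum = 5·6 + 2·91 + 3·45 + 3·12 + 1·21 + 1·83 = 30 + 182 + 135 + 36 + 21 + 83 = 487; overall_A = 487/15 = 32.4667.
Version B weighted sum = 5·8 + 2·71 + 3·17 + 3·5 + 1·5 + 1·63 = 40 + 142 + 51 + 15 + 5 + 63 = 316; overall_B = 316/15 = 21.0667.
Difference = 32.4667 − 21.0667 = 11.4000 ≈ 11.4.

11.4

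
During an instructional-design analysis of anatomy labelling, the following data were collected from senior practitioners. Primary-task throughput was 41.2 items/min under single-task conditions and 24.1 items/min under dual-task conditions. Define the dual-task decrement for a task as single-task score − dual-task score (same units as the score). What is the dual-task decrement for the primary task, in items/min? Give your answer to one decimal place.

17.1

Decrement = 41.2 − 24.1 = 17.1000 items/min ≈ 17.1 items/min.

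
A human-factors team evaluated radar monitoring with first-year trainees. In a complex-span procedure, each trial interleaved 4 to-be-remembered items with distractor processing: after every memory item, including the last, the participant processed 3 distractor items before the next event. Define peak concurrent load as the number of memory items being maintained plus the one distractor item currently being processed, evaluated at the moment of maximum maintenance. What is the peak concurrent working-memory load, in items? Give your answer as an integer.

Maintenance is greatest during the distractor(s) after memory item 4: all 4 memory items are being held.
One distractor item is concurrently being processed.
Peak concurrent load = 4 + 1 = 5 items.

5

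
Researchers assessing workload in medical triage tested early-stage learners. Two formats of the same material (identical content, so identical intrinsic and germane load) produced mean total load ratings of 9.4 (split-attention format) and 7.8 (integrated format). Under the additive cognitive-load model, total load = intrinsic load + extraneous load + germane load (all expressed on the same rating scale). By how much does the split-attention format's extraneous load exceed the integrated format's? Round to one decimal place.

Intrinsic and germane load are equal across formats, so the difference in total load equals the difference in extraneous load.
Extraneous-load difference = 9.4 − 7.8 = 1.6.

1.6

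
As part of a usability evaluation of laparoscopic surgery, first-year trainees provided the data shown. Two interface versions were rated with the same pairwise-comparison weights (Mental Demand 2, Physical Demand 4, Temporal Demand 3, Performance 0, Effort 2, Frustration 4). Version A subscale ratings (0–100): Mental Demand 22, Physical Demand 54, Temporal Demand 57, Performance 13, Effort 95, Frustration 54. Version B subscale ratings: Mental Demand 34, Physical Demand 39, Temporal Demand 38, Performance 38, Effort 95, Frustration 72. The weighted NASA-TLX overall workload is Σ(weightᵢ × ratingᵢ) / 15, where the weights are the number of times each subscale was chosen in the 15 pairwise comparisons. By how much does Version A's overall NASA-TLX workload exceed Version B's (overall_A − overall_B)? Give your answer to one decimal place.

1.4

Version A weighted sum = 2·22 + 4·54 + 3·57 + 0·13 + 2·95 + 4·54 = 44 + 216 + 171 + 0 + 190 + 216 = 837; overall_A = 837/15 = 55.8000.
Version B weighted sum = 2·34 + 4·39 + 3·38 + 0·38 + 2·95 + 4·72 = 68 + 156 + 114 + 0 + 190 + 288 = 816; overall_B = 816/15 = 54.4000.
Difference = 55.8000 − 54.4000 = 1.4000 ≈ 1.4.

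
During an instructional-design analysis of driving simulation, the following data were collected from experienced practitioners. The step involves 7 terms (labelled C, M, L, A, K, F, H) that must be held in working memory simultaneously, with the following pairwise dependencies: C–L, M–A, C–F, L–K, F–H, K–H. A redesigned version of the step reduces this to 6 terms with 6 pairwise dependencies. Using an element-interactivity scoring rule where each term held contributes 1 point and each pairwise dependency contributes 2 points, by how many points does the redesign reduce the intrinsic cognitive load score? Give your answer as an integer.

1

Original: 7 × 1 + 6 × 2 = 7 + 12 = 19.
Redesigned: 6 × 1 + 6 × 2 = 6 + 12 = 18.
Reduction = 19 − 18 = 1.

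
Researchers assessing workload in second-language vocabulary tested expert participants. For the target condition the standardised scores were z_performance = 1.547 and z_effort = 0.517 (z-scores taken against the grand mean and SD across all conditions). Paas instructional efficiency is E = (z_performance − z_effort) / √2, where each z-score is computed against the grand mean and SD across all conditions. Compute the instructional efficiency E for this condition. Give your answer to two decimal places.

z_P − z_E = 1.547 − 0.517 = 1.0300.
E = 1.0300 / √2 = 1.0300 / 1.41421 = 0.7283 ≈ 0.73.

0.73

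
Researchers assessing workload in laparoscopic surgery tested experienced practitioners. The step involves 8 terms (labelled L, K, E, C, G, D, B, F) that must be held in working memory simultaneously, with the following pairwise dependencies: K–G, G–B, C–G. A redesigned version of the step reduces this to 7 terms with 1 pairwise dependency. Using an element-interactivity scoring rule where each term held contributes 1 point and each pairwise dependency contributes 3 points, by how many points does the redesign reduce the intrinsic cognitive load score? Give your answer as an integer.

7

Original: 8 × 1 + 3 × 3 = 8 + 9 = 17.
Redesigned: 7 × 1 + 1 × 3 = 7 + 3 = 10.
Reduction = 17 − 10 = 7.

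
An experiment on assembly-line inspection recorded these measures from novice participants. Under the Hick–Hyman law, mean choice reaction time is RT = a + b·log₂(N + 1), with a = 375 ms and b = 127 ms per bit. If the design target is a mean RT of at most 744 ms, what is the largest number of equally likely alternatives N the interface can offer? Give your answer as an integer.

6

Set 375 + 127·log₂(N + 1) ≤ 744.
log₂(N + 1) ≤ (744 − 375) / 127 = 2.9055.
N + 1 ≤ 2^2.9055 = 7.4928.
N ≤ 6.4928, so the largest integer N is 6.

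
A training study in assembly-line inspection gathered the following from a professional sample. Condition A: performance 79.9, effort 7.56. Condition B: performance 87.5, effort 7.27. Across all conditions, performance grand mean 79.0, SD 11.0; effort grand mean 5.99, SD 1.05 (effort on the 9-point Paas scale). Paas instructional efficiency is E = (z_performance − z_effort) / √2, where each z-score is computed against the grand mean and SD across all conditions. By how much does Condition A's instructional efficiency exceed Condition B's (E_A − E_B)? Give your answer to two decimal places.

Condition A: z_P = (79.9 − 79.0)/11.0 = 0.0818; z_E = (7.56 − 5.99)/1.05 = 1.4952; E_A = (0.0818 − 1.4952)/√2 = -0.9994.
Condition B: z_P = (87.5 − 79.0)/11.0 = 0.7727; z_E = (7.27 − 5.99)/1.05 = 1.2190; E_B = (0.7727 − 1.2190)/√2 = -0.3156.
E_A − E_B = -0.9994 − (-0.3156) = -0.6838 ≈ -0.68.

-0.68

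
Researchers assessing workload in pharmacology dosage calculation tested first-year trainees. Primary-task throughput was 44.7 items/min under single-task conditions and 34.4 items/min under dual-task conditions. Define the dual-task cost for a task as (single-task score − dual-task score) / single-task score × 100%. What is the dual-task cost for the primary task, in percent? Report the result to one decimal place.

Cost = (44.7 − 34.4) / 44.7 × 100%
     = 10.3000 / 44.7 × 100% = 23.0425%.
≈ 23.0%.

23.0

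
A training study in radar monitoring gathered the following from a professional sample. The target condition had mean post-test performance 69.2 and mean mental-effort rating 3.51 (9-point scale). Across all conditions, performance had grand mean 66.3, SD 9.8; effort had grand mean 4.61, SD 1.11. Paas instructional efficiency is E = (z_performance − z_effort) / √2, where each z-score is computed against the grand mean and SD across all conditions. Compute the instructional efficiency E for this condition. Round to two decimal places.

0.91

z_performance = (69.2 − 66.3) / 9.8 = 2.9000 / 9.8 = 0.2959.
z_effort = (3.51 − 4.61) / 1.11 = -1.1000 / 1.11 = -0.9910.
z_P − z_E = 0.2959 − (-0.9910) = 1.2869.
E = 1.2869 / √2 = 1.2869 / 1.41421 = 0.9100 ≈ 0.91.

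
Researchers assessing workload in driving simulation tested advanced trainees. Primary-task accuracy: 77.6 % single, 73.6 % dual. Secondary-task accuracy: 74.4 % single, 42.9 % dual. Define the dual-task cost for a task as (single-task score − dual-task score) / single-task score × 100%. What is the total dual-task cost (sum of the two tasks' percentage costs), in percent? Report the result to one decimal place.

Primary cost = (77.6 − 73.6) / 77.6 × 100% = 5.1546%.
Secondary cost = (74.4 − 42.9) / 74.4 × 100% = 42.3387%.
Total = 5.1546% + 42.3387% = 47.4933% ≈ 47.5%.

47.5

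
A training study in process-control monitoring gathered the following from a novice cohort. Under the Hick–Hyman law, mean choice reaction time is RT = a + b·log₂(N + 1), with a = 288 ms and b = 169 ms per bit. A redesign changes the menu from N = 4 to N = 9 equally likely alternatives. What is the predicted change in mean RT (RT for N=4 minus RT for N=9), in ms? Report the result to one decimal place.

-169.0

RT(4) = 288 + 169·log₂(5) = 288 + 169·2.3219 = 680.4011 ms.
RT(9) = 288 + 169·log₂(10) = 288 + 169·3.3219 = 849.4011 ms.
Difference = 680.4011 − 849.4011 = -169.0000 ≈ -169.0 ms.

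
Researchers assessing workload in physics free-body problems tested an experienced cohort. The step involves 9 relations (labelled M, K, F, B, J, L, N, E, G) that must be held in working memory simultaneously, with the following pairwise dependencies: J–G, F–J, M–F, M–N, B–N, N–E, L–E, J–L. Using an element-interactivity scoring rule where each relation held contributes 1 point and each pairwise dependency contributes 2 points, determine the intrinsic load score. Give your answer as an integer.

25

Count of relations held simultaneously: 9.
Count of pairwise dependencies listed: 8.
Element contribution: 9 × 1 = 9.
Interaction contribution: 8 × 2 = 16.
Intrinsic load = 9 + 16 = 25.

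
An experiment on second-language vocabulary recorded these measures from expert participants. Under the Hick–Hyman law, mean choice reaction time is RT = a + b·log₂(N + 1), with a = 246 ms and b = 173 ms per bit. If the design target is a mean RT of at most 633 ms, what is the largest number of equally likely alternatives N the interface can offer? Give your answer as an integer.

3

Set 246 + 173·log₂(N + 1) ≤ 633.
log₂(N + 1) ≤ (633 − 246) / 173 = 2.2370.
N + 1 ≤ 2^2.2370 = 4.7142.
N ≤ 3.7142, so the largest integer N is 3.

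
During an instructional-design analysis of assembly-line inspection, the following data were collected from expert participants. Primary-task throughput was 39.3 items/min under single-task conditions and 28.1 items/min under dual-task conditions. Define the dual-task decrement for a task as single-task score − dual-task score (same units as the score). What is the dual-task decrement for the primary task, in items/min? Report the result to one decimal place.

11.2

Decrement = 39.3 − 28.1 = 11.2000 items/min ≈ 11.2 items/min.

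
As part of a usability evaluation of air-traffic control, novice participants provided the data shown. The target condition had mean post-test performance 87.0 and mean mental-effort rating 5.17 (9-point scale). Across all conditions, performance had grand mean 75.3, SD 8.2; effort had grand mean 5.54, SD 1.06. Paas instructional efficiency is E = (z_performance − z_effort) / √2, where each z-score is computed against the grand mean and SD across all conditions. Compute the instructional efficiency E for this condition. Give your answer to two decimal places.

z_performance = (87.0 − 75.3) / 8.2 = 11.7000 / 8.2 = 1.4268.
z_effort = (5.17 − 5.54) / 1.06 = -0.3700 / 1.06 = -0.3491.
z_P − z_E = 1.4268 − (-0.3491) = 1.7759.
E = 1.7759 / √2 = 1.7759 / 1.41421 = 1.2558 ≈ 1.26.

1.26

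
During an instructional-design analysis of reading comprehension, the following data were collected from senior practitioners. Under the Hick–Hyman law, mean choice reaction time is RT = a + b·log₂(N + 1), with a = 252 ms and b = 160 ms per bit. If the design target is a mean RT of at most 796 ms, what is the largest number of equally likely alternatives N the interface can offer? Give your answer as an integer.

9

Set 252 + 160·log₂(N + 1) ≤ 796.
log₂(N + 1) ≤ (796 − 252) / 160 = 3.4000.
N + 1 ≤ 2^3.4000 = 10.5561.
N ≤ 9.5561, so the largest integer N is 9.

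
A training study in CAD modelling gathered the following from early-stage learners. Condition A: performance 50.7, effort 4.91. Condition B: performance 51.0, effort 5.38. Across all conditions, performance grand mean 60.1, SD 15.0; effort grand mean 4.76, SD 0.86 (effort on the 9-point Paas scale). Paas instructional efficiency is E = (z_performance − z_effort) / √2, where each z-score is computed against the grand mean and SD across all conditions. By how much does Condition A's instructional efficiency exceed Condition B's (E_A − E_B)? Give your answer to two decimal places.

Condition A: z_P = (50.7 − 60.1)/15.0 = -0.6267; z_E = (4.91 − 4.76)/0.86 = 0.1744; E_A = (-0.6267 − 0.1744)/√2 = -0.5665.
Condition B: z_P = (51.0 − 60.1)/15.0 = -0.6067; z_E = (5.38 − 4.76)/0.86 = 0.7209; E_B = (-0.6067 − 0.7209)/√2 = -0.9388.
E_A − E_B = -0.5665 − (-0.9388) = 0.3723 ≈ 0.37.

0.37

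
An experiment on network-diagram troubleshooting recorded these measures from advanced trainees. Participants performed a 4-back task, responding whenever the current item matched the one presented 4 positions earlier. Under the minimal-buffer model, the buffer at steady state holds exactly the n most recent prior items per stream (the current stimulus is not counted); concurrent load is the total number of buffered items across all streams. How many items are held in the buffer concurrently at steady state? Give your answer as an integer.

The buffer holds the 4 most recent prior items.
Steady-state concurrent load = 4 items.

4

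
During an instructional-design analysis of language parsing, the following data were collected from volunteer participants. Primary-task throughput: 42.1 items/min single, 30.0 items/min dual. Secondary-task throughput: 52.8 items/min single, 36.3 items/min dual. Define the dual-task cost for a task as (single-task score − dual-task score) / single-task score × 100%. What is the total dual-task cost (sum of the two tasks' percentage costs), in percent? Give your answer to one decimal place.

Primary cost = (42.1 − 30.0) / 42.1 × 100% = 28.7411%.
Secondary cost = (52.8 − 36.3) / 52.8 × 100% = 31.2500%.
Total = 28.7411% + 31.2500% = 59.9911% ≈ 60.0%.

60.0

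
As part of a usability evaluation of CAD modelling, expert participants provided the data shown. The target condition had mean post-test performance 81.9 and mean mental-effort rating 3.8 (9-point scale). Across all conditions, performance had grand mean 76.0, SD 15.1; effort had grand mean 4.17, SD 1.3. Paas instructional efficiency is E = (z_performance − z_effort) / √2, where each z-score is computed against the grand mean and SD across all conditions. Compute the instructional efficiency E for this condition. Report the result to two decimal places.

0.48

z_performance = (81.9 − 76.0) / 15.1 = 5.9000 / 15.1 = 0.3907.
z_effort = (3.8 − 4.17) / 1.3 = -0.3700 / 1.3 = -0.2846.
z_P − z_E = 0.3907 − (-0.2846) = 0.6753.
E = 0.6753 / √2 = 0.6753 / 1.41421 = 0.4775 ≈ 0.48.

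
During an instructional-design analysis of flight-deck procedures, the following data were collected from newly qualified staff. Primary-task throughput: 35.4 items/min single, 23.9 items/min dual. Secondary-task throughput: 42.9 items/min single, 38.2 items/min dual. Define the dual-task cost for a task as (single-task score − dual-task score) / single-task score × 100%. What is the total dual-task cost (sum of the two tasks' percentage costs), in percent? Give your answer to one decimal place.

Primary cost = (35.4 − 23.9) / 35.4 × 100% = 32.4859%.
Secondary cost = (42.9 − 38.2) / 42.9 × 100% = 10.9557%.
Total = 32.4859% + 10.9557% = 43.4416% ≈ 43.4%.

43.4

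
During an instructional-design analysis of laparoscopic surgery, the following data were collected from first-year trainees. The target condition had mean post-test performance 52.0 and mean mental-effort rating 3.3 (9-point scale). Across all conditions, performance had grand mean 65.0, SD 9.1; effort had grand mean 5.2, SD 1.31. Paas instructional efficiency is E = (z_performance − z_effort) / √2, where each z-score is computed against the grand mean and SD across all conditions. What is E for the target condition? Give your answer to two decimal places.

z_performance = (52.0 − 65.0) / 9.1 = -13.0000 / 9.1 = -1.4286.
z_effort = (3.3 − 5.2) / 1.31 = -1.9000 / 1.31 = -1.4504.
z_P − z_E = -1.4286 − (-1.4504) = 0.0218.
E = 0.0218 / √2 = 0.0218 / 1.41421 = 0.0154 ≈ 0.02.

0.02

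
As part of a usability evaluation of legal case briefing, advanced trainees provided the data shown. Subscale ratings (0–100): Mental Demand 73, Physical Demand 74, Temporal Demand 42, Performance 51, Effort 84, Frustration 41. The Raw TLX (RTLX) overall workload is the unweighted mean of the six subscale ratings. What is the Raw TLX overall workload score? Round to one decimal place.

Sum of ratings = 73 + 74 + 42 + 51 + 84 + 41 = 365.
RTLX = 365 / 6 = 60.8333 ≈ 60.8.

60.8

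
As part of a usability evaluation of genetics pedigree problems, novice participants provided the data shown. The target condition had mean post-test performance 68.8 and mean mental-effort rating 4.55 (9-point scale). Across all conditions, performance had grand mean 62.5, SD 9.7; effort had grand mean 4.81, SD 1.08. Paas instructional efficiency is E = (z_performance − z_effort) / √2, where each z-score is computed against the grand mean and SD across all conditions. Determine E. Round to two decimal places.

z_performance = (68.8 − 62.5) / 9.7 = 6.3000 / 9.7 = 0.6495.
z_effort = (4.55 − 4.81) / 1.08 = -0.2600 / 1.08 = -0.2407.
z_P − z_E = 0.6495 − (-0.2407) = 0.8902.
E = 0.8902 / √2 = 0.8902 / 1.41421 = 0.6295 ≈ 0.63.

0.63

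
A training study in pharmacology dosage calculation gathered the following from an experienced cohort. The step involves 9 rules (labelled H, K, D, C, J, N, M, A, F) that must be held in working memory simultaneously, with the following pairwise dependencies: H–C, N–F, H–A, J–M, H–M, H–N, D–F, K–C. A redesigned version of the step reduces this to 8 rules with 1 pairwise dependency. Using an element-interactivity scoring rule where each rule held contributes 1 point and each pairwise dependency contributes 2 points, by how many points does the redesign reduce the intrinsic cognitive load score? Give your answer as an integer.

Original: 9 × 1 + 8 × 2 = 9 + 16 = 25.
Redesigned: 8 × 1 + 1 × 2 = 8 + 2 = 10.
Reduction = 25 − 10 = 15.

15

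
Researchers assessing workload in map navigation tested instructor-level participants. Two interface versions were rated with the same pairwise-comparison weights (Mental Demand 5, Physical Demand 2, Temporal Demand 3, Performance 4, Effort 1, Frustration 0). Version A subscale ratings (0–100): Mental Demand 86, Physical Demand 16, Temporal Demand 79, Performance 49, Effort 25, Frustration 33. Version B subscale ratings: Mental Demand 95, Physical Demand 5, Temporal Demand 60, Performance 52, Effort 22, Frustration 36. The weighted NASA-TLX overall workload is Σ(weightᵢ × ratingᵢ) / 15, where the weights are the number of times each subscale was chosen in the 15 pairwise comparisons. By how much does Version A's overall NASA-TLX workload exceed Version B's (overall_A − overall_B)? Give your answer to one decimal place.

Version A weighted sum = 5·86 + 2·16 + 3·79 + 4·49 + 1·25 + 0·33 = 430 + 32 + 237 + 196 + 25 + 0 = 920; overall_A = 920/15 = 61.3333.
Version B weighted sum = 5·95 + 2·5 + 3·60 + 4·52 + 1·22 + 0·36 = 475 + 10 + 180 + 208 + 22 + 0 = 895; overall_B = 895/15 = 59.6667.
Difference = 61.3333 − 59.6667 = 1.6666 ≈ 1.7.

1.7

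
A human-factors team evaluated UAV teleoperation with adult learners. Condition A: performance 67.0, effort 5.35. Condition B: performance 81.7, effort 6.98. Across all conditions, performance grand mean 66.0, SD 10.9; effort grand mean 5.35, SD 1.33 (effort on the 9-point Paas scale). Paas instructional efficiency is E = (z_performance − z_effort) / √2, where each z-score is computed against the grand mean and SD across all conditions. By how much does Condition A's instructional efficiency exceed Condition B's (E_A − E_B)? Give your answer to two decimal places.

Condition A: z_P = (67.0 − 66.0)/10.9 = 0.0917; z_E = (5.35 − 5.35)/1.33 = 0.0000; E_A = (0.0917 − 0.0000)/√2 = 0.0648.
Condition B: z_P = (81.7 − 66.0)/10.9 = 1.4404; z_E = (6.98 − 5.35)/1.33 = 1.2256; E_B = (1.4404 − 1.2256)/√2 = 0.1519.
E_A − E_B = 0.0648 − 0.1519 = -0.0871 ≈ -0.09.

-0.09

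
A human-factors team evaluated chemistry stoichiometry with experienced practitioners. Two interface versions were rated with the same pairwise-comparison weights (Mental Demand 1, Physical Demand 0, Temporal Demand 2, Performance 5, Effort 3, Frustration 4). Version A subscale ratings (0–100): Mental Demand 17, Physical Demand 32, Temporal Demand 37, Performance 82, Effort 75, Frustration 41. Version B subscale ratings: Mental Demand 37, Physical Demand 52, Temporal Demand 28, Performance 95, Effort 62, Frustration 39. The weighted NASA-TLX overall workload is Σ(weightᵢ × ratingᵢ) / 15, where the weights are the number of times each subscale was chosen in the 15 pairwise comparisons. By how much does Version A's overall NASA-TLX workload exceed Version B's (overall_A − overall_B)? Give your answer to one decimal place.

Version A weighted sum = 1·17 + 0·32 + 2·37 + 5·82 + 3·75 + 4·41 = 17 + 0 + 74 + 410 + 225 + 164 = 890; overall_A = 890/15 = 59.3333.
Version B weighted sum = 1·37 + 0·52 + 2·28 + 5·95 + 3·62 + 4·39 = 37 + 0 + 56 + 475 + 186 + 156 = 910; overall_B = 910/15 = 60.6667.
Difference = 59.3333 − 60.6667 = -1.3334 ≈ -1.3.

-1.3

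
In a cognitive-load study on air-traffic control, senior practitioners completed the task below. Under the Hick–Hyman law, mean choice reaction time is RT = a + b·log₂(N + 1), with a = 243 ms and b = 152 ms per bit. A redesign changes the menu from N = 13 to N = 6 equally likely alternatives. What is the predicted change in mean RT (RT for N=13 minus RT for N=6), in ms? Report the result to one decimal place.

152.0

RT(13) = 243 + 152·log₂(14) = 243 + 152·3.8074 = 821.7248 ms.
RT(6) = 243 + 152·log₂(7) = 243 + 152·2.8074 = 669.7248 ms.
Difference = 821.7248 − 669.7248 = 152.0000 ≈ 152.0 ms.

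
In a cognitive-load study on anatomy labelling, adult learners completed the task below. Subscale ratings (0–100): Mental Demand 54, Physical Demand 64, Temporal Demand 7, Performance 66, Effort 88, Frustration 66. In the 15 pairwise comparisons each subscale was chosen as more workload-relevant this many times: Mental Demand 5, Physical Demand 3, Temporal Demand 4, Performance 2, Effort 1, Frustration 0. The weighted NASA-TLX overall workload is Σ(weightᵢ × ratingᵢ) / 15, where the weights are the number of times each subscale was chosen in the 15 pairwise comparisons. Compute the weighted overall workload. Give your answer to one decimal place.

The tallies are the weights (they sum to 15).
Weighted sum = 5·54 + 3·64 + 4·7 + 2·66 + 1·88 + 0·66
            = 270 + 192 + 28 + 132 + 88 + 0 = 710.
Overall workload = 710 / 15 = 47.3333 ≈ 47.3.

47.3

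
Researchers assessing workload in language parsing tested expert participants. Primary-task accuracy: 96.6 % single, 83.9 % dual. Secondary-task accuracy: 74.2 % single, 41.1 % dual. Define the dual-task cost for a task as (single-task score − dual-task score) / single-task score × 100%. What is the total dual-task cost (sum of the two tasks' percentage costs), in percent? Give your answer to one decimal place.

57.8

Primary cost = (96.6 − 83.9) / 96.6 × 100% = 13.1470%.
Secondary cost = (74.2 − 41.1) / 74.2 × 100% = 44.6092%.
Total = 13.1470% + 44.6092% = 57.7562% ≈ 57.8%.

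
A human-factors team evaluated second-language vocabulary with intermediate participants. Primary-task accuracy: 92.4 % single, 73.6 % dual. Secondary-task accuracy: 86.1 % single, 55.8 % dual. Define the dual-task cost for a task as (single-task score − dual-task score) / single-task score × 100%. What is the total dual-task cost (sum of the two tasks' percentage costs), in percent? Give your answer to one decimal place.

Primary cost = (92.4 − 73.6) / 92.4 × 100% = 20.3463%.
Secondary cost = (86.1 − 55.8) / 86.1 × 100% = 35.1916%.
Total = 20.3463% + 35.1916% = 55.5379% ≈ 55.5%.

55.5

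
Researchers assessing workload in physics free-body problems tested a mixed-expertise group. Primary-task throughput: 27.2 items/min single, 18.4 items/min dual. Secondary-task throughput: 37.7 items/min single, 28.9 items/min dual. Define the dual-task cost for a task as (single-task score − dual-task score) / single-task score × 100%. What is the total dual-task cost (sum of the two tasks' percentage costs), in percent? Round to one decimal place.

55.7

Primary cost = (27.2 − 18.4) / 27.2 × 100% = 32.3529%.
Secondary cost = (37.7 − 28.9) / 37.7 × 100% = 23.3422%.
Total = 32.3529% + 23.3422% = 55.6951% ≈ 55.7%.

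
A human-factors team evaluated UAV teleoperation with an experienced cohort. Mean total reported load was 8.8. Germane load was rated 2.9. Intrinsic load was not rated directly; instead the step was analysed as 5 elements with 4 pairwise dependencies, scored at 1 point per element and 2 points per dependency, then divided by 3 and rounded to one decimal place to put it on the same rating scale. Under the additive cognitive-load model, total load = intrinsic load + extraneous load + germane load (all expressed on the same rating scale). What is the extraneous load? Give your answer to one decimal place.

Intrinsic (element-interactivity): (5 × 1 + 4 × 2) / 3 = 13 / 3 = 4.3333 → 4.3.
extraneous load = total − intrinsic − germane
             = 8.8 − 4.3 − 2.9 = 1.6.

1.6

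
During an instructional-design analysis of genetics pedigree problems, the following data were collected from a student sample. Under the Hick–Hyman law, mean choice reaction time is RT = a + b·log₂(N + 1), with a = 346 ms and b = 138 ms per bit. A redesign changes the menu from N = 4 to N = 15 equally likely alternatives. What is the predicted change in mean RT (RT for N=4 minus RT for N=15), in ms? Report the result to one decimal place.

RT(4) = 346 + 138·log₂(5) = 346 + 138·2.3219 = 666.4222 ms.
RT(15) = 346 + 138·log₂(16) = 346 + 138·4.0000 = 898.0000 ms.
Difference = 666.4222 − 898.0000 = -231.5778 ≈ -231.6 ms.

-231.6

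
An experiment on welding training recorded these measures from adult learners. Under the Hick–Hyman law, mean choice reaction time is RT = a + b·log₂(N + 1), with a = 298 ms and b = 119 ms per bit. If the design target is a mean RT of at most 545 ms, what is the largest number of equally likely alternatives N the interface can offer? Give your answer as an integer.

Set 298 + 119·log₂(N + 1) ≤ 545.
log₂(N + 1) ≤ (545 − 298) / 119 = 2.0756.
N + 1 ≤ 2^2.0756 = 4.2152.
N ≤ 3.2152, so the largest integer N is 3.

3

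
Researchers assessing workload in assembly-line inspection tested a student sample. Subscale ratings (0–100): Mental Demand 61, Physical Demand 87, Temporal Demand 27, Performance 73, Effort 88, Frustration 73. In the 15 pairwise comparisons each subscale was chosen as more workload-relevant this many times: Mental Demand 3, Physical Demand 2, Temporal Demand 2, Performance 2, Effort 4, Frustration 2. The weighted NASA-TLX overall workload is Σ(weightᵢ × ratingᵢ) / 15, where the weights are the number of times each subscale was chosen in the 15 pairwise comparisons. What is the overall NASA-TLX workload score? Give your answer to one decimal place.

70.3

The tallies are the weights (they sum to 15).
Weighted sum = 3·61 + 2·87 + 2·27 + 2·73 + 4·88 + 2·73
            = 183 + 174 + 54 + 146 + 352 + 146 = 1055.
Overall workload = 1055 / 15 = 70.3333 ≈ 70.3.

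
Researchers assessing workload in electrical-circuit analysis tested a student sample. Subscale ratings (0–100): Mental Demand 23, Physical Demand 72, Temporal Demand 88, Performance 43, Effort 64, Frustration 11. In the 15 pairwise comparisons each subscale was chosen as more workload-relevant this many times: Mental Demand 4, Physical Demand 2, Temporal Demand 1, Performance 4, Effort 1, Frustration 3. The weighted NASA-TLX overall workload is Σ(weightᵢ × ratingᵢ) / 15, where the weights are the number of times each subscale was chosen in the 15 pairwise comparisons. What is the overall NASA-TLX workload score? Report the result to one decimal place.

The tallies are the weights (they sum to 15).
Weighted sum = 4·23 + 2·72 + 1·88 + 4·43 + 1·64 + 3·11
            = 92 + 144 + 88 + 172 + 64 + 33 = 593.
Overall workload = 593 / 15 = 39.5333 ≈ 39.5.

39.5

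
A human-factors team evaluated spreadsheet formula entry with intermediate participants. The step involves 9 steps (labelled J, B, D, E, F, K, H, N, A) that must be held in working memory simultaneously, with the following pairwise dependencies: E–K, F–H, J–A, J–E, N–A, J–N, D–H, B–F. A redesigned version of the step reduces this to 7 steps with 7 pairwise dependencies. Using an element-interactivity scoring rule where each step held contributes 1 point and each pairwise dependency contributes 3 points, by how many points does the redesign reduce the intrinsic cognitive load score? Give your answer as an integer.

Original: 9 × 1 + 8 × 3 = 9 + 24 = 33.
Redesigned: 7 × 1 + 7 × 3 = 7 + 21 = 28.
Reduction = 33 − 28 = 5.

5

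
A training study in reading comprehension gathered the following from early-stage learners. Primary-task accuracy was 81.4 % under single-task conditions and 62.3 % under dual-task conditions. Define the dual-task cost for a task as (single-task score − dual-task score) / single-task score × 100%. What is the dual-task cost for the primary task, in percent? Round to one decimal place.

23.5

Cost = (81.4 − 62.3) / 81.4 × 100%
     = 19.1000 / 81.4 × 100% = 23.4644%.
≈ 23.5%.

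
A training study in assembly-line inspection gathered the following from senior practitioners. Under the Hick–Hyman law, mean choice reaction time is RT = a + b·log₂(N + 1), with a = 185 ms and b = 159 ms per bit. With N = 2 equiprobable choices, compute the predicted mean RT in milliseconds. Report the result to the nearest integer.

log₂(2 + 1) = log₂(3) = 1.5850.
RT = 185 + 159 × 1.5850 = 185 + 252.0150 = 437.0150 ms.
≈ 437 ms.

437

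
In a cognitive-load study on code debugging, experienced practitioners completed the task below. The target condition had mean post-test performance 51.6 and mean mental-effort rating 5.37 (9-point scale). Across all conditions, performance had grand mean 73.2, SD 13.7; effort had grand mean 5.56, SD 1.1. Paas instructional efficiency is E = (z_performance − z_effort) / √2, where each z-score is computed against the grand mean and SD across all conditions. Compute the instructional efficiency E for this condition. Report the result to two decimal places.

-0.99

z_performance = (51.6 − 73.2) / 13.7 = -21.6000 / 13.7 = -1.5766.
z_effort = (5.37 − 5.56) / 1.1 = -0.1900 / 1.1 = -0.1727.
z_P − z_E = -1.5766 − (-0.1727) = -1.4039.
E = -1.4039 / √2 = -1.4039 / 1.41421 = -0.9927 ≈ -0.99.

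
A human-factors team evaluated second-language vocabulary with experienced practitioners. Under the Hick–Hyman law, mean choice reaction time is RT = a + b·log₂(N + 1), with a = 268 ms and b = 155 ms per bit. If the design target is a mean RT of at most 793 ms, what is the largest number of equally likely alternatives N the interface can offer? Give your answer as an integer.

9

Set 268 + 155·log₂(N + 1) ≤ 793.
log₂(N + 1) ≤ (793 − 268) / 155 = 3.3871.
N + 1 ≤ 2^3.3871 = 10.4621.
N ≤ 9.4621, so the largest integer N is 9.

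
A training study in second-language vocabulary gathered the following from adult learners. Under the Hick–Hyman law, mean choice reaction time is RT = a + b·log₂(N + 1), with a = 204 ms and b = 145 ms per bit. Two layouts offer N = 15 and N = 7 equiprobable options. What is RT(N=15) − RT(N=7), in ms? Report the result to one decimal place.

145.0

RT(15) = 204 + 145·log₂(16) = 204 + 145·4.0000 = 784.0000 ms.
RT(7) = 204 + 145·log₂(8) = 204 + 145·3.0000 = 639.0000 ms.
Difference = 784.0000 − 639.0000 = 145.0000 ≈ 145.0 ms.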